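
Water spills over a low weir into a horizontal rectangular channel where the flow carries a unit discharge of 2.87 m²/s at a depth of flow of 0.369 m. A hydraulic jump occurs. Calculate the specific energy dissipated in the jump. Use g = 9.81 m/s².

ΔE = 1.39 m

V₁ = q/y₁ = 2.87/0.369 = 7.78 m/s. Fr₁ = V₁/√(g·y₁) = 7.78/√(9.81×0.369) = 4.09.
Bélanger equation: y₂/y₁ = ½[√(1 + 8Fr₁²) − 1] = ½[√134.7 − 1] = 5.30.
y₂ = 5.30 × 0.369 = 1.96 m.
Head loss: ΔE = (y₂ − y₁)³/(4y₁y₂) = (1.96 − 0.369)³/(4×0.369×1.96) = 4.00/2.89 = 1.39 m.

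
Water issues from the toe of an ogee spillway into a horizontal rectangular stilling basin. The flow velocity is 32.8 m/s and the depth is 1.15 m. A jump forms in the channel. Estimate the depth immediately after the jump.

y₂ = 15.3 m

Fr₁ = V₁/√(g·y₁) = 32.8/√(9.81×1.15) = 9.77.
Bélanger equation: y₂/y₁ = ½[√(1 + 8Fr₁²) − 1] = ½[√763.9 − 1] = 13.3.
y₂ = 13.3 × 1.15 = 15.3 m.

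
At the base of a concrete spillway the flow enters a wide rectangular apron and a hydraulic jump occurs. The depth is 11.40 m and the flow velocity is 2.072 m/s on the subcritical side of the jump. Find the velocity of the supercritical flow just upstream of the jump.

Fr₂ = V₂/√(g·y₂) = 2.072/√(9.81×11.40) = 0.1959.
Applying the sequent-depth relation in reverse, y₁/y₂ = ½[√(1 + 8Fr₂²) − 1] = ½[√1.3071 − 1] = 0.07164.
y₁ = 0.07164 × 11.40 = 0.8168 m.
V₁ = q/y₁ = 23.62/0.8168 = 28.92 m/s.

V₁ = 28.92 m/s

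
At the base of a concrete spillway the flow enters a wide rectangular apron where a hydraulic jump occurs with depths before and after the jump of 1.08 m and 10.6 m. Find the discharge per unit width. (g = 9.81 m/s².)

q = 25.6 m²/s

For a rectangular channel the momentum equation gives q² = ½·g·y₁·y₂·(y₁ + y₂) = ½×9.81×1.08×10.6×11.7 = 656.
q = √656 = 25.6 m²/s.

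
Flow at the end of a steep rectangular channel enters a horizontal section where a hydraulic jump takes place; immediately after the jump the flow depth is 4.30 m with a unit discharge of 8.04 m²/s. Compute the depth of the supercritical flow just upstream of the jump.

y₁ = 0.623 m

V₂ = q/y₂ = 8.04/4.30 = 1.87 m/s; Fr₂ = V₂/√(g·y₂) = 0.288.
Since the conjugate-depth ratio holds either way, y₁/y₂ = ½[√(1 + 8Fr₂²) − 1] = ½[√1.663 − 1] = 0.145.
y₁ = 0.145 × 4.30 = 0.623 m.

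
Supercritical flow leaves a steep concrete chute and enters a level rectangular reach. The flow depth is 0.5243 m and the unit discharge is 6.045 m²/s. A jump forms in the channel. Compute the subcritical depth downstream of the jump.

V₁ = q/y₁ = 6.045/0.5243 = 11.53 m/s. Fr₁ = V₁/√(g·y₁) = 11.53/√(9.81×0.5243) = 5.084.
From the momentum equation for a rectangular channel, y₂/y₁ = ½[√(1 + 8Fr₁²) − 1] = ½[√207.76 − 1] = 6.707.
y₂ = 6.707 × 0.5243 = 3.516 m.

y₂ = 3.516 m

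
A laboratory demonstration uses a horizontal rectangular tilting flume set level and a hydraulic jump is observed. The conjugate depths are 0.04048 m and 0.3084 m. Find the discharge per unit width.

For a rectangular channel the momentum equation gives q² = ½·g·y₁·y₂·(y₁ + y₂) = ½×9.81×0.04048×0.3084×0.3489 = 0.02136.
q = √0.02136 = 0.1462 m²/s.

q = 0.1462 m²/s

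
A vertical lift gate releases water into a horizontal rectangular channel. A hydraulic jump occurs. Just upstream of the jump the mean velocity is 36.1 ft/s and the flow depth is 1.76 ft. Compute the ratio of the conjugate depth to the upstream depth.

y₂/y₁ = 6.30

Fr₁ = V₁/√(g·y₁) = 36.1/√(32.2×1.76) = 4.80.
Sequent-depth ratio: y₂/y₁ = ½[√(1 + 8Fr₁²) − 1] = ½[√185.0 − 1] = 6.30.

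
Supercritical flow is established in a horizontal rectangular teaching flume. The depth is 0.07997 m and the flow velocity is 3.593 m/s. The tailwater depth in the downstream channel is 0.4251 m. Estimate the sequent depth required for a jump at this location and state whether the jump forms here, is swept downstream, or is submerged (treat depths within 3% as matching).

Fr₁ = V₁/√(g·y₁) = 3.593/√(9.81×0.07997) = 4.057.
By Bélanger, y₂/y₁ = ½[√(1 + 8Fr₁²) − 1] = ½[√132.65 − 1] = 5.259.
y₂ = 5.259 × 0.07997 = 0.4205 m.
Tailwater y_tw = 0.4251 m: y_tw ≈ y₂, so the jump forms here.

y₂ = 0.4205 m; the jump forms here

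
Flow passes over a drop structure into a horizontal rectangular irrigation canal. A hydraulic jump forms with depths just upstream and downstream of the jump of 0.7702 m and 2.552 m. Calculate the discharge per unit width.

q = 5.659 m²/s

For a rectangular channel the momentum equation gives q² = ½·g·y₁·y₂·(y₁ + y₂) = ½×9.81×0.7702×2.552×3.322 = 32.03.
q = √32.03 = 5.659 m²/s.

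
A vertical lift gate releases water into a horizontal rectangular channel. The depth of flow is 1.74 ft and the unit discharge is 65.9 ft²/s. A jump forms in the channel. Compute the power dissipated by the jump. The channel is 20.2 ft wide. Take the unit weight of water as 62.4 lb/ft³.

V₁ = q/y₁ = 65.9/1.74 = 37.9 ft/s. Fr₁ = V₁/√(g·y₁) = 37.9/√(32.2×1.74) = 5.06.
Sequent-depth ratio: y₂/y₁ = ½[√(1 + 8Fr₁²) − 1] = ½[√205.8 − 1] = 6.67.
y₂ = 6.67 × 1.74 = 11.6 ft.
V₂ = q/y₂ = 65.9/11.6 = 5.68 ft/s. E₁ = y₁ + V₁²/2g = 24.0 ft; E₂ = y₂ + V₂²/2g = 12.1 ft. ΔE = E₁ − E₂ = 11.9 ft.
Q = q·b = 65.9 × 20.2 = 1331 cfs. P = γ·Q·ΔE/550 = 62.4 × 1331 × 11.9 / 550 = 1798 hp.

P = 1798 hp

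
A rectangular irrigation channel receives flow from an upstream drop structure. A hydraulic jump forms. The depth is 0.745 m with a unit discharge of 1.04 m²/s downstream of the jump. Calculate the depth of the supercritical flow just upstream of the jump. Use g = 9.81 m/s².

y₁ = 0.287 m

V₂ = q/y₂ = 1.04/0.745 = 1.40 m/s; Fr₂ = V₂/√(g·y₂) = 0.516.
The Bélanger relation is symmetric: y₁/y₂ = ½[√(1 + 8Fr₂²) − 1] = ½[√3.133 − 1] = 0.385.
y₁ = 0.385 × 0.745 = 0.287 m.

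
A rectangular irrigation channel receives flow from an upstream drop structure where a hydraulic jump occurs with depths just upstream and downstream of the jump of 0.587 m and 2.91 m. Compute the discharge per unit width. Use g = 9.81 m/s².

For a rectangular channel the momentum equation gives q² = ½·g·y₁·y₂·(y₁ + y₂) = ½×9.81×0.587×2.91×3.50 = 29.3.
q = √29.3 = 5.41 m²/s.

q = 5.41 m²/s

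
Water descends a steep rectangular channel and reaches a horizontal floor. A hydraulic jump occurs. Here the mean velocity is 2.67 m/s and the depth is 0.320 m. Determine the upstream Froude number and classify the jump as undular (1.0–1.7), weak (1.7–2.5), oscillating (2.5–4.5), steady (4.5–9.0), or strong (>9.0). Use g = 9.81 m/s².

Fr₁ = 1.51; undular jump

Fr₁ = V₁/√(g·y₁) = 2.67/√(9.81×0.320) = 1.51.
Fr₁ = 1.51 lies in the undular range.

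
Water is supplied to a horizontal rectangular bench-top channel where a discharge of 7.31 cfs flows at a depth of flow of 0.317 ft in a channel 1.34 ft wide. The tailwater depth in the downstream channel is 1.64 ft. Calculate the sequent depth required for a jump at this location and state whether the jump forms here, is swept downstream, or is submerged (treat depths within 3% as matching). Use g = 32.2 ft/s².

q = Q/b = 7.31/1.34 = 5.46 ft²/s; V₁ = q/y₁ = 17.2 ft/s. Fr₁ = V₁/√(g·y₁) = 5.39.
By Bélanger, y₂/y₁ = ½[√(1 + 8Fr₁²) − 1] = ½[√233.1 − 1] = 7.13.
y₂ = 7.13 × 0.317 = 2.26 ft.
Tailwater y_tw = 1.64 ft: y_tw < y₂, so the jump is swept downstream.

y₂ = 2.26 ft; the jump is swept downstream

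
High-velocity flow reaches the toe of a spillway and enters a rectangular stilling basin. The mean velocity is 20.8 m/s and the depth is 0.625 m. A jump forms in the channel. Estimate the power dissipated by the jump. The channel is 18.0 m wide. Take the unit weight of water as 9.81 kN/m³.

Fr₁ = V₁/√(g·y₁) = 20.8/√(9.81×0.625) = 8.40.
Sequent-depth ratio: y₂/y₁ = ½[√(1 + 8Fr₁²) − 1] = ½[√565.5 − 1] = 11.4.
y₂ = 11.4 × 0.625 = 7.12 m.
Head loss: ΔE = (y₂ − y₁)³/(4y₁y₂) = (7.12 − 0.625)³/(4×0.625×7.12) = 274/17.8 = 15.4 m.
q = V₁·y₁ = 20.8 × 0.625 = 13.0 m²/s. Q = q·b = 13.0 × 18.0 = 234 m³/s. P = γ·Q·ΔE = 9.81 × 234 × 15.4 = 35322 kW.

P = 35322 kW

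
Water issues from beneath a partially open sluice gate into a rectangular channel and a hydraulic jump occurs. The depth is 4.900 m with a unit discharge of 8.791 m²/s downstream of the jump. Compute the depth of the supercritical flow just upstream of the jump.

y₁ = 0.5861 m

V₂ = q/y₂ = 8.791/4.900 = 1.794 m/s; Fr₂ = V₂/√(g·y₂) = 0.2588.
From the momentum equation (using Fr₂), y₁/y₂ = ½[√(1 + 8Fr₂²) − 1] = ½[√1.5357 − 1] = 0.1196.
y₁ = 0.1196 × 4.900 = 0.5861 m.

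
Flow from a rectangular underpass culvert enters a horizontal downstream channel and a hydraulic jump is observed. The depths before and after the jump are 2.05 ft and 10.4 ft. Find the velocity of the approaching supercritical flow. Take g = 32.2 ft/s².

For a rectangular channel the momentum equation gives q² = ½·g·y₁·y₂·(y₁ + y₂) = ½×32.2×2.05×10.4×12.4 = 4273.
q = √4273 = 65.4 ft²/s.
V₁ = q/y₁ = 65.4/2.05 = 31.9 ft/s.

V₁ = 31.9 ft/s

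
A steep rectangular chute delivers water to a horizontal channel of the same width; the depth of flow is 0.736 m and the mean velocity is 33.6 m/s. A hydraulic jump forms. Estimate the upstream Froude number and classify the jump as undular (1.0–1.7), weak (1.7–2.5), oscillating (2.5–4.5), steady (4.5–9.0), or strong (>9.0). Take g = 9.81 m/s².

Fr₁ = 12.5; strong jump

Fr₁ = V₁/√(g·y₁) = 33.6/√(9.81×0.736) = 12.5.
Fr₁ = 12.5 lies in the strong range.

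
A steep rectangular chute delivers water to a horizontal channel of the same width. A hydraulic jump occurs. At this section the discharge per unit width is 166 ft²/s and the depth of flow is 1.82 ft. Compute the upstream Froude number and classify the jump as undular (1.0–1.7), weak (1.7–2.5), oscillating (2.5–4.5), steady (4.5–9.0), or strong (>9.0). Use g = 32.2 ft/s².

V₁ = q/y₁ = 166/1.82 = 91.2 ft/s. Fr₁ = V₁/√(g·y₁) = 91.2/√(32.2×1.82) = 11.9.
Fr₁ = 11.9 lies in the strong range.

Fr₁ = 11.9; strong jump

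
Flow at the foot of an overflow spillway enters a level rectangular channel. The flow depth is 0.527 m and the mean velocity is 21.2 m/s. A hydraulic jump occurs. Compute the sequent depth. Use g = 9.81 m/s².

Fr₁ = V₁/√(g·y₁) = 21.2/√(9.81×0.527) = 9.32.
Bélanger equation: y₂/y₁ = ½[√(1 + 8Fr₁²) − 1] = ½[√696.5 − 1] = 12.7.
y₂ = 12.7 × 0.527 = 6.69 m.

y₂ = 6.69 m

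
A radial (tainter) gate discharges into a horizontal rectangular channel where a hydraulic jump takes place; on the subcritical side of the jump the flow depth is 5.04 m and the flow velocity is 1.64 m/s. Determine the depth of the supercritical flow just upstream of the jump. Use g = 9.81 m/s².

y₁ = 0.499 m

Fr₂ = V₂/√(g·y₂) = 1.64/√(9.81×5.04) = 0.233.
From the momentum equation (using Fr₂), y₁/y₂ = ½[√(1 + 8Fr₂²) − 1] = ½[√1.435 − 1] = 0.0990.
y₁ = 0.0990 × 5.04 = 0.499 m.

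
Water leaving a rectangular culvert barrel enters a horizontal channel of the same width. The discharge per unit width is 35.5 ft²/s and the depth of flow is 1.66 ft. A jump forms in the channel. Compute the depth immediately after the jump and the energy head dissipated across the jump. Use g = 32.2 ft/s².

y₂ = 6.09 ft; ΔE = 2.15 ft

V₁ = q/y₁ = 35.5/1.66 = 21.4 ft/s. Fr₁ = V₁/√(g·y₁) = 21.4/√(32.2×1.66) = 2.93.
From the momentum equation for a rectangular channel, y₂/y₁ = ½[√(1 + 8Fr₁²) − 1] = ½[√69.45 − 1] = 3.67.
y₂ = 3.67 × 1.66 = 6.09 ft.
Head loss: ΔE = (y₂ − y₁)³/(4y₁y₂) = (6.09 − 1.66)³/(4×1.66×6.09) = 86.8/40.4 = 2.15 ft.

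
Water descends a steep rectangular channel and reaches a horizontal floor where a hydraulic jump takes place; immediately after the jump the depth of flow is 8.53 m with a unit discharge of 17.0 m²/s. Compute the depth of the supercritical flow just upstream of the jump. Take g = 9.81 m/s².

y₁ = 0.745 m

V₂ = q/y₂ = 17.0/8.53 = 1.99 m/s; Fr₂ = V₂/√(g·y₂) = 0.218.
The Bélanger relation is symmetric: y₁/y₂ = ½[√(1 + 8Fr₂²) − 1] = ½[√1.380 − 1] = 0.0873.
y₁ = 0.0873 × 8.53 = 0.745 m.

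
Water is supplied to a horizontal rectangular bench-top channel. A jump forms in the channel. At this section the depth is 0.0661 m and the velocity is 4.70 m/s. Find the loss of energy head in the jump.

Fr₁ = V₁/√(g·y₁) = 4.70/√(9.81×0.0661) = 5.84.
Conjugate-depth relation: y₂/y₁ = ½[√(1 + 8Fr₁²) − 1] = ½[√273.5 − 1] = 7.77.
y₂ = 7.77 × 0.0661 = 0.514 m.
Head loss: ΔE = (y₂ − y₁)³/(4y₁y₂) = (0.514 − 0.0661)³/(4×0.0661×0.514) = 0.0896/0.136 = 0.660 m.

ΔE = 0.660 m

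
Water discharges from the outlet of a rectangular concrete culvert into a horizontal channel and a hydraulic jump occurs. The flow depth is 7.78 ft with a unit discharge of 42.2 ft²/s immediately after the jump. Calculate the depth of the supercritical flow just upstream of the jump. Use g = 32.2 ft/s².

y₁ = 1.53 ft

V₂ = q/y₂ = 42.2/7.78 = 5.42 ft/s; Fr₂ = V₂/√(g·y₂) = 0.343.
Applying the sequent-depth relation in reverse, y₁/y₂ = ½[√(1 + 8Fr₂²) − 1] = ½[√1.940 − 1] = 0.196.
y₁ = 0.196 × 7.78 = 1.53 ft.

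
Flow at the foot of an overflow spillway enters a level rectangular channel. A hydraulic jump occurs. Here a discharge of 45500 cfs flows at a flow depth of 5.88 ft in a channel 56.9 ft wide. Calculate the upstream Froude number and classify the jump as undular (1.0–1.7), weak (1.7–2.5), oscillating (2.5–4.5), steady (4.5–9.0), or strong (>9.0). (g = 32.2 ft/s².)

Fr₁ = 9.88; strong jump

q = Q/b = 45500/56.9 = 800 ft²/s; V₁ = q/y₁ = 136 ft/s. Fr₁ = V₁/√(g·y₁) = 9.88.
Fr₁ = 9.88 lies in the strong range.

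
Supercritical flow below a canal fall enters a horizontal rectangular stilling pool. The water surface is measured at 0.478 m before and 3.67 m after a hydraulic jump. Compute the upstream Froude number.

Fr₁ = 5.77

For a rectangular channel the momentum equation gives q² = ½·g·y₁·y₂·(y₁ + y₂) = ½×9.81×0.478×3.67×4.15 = 35.7.
q = √35.7 = 5.97 m²/s.
V₁ = q/y₁ = 12.5 m/s; Fr₁ = V₁/√(g·y₁) = 5.77.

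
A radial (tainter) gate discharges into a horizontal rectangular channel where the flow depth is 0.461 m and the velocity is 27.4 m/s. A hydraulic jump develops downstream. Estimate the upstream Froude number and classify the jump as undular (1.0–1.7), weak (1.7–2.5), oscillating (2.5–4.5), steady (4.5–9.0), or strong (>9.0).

Fr₁ = 12.9; strong jump

Fr₁ = V₁/√(g·y₁) = 27.4/√(9.81×0.461) = 12.9.
Fr₁ = 12.9 lies in the strong range.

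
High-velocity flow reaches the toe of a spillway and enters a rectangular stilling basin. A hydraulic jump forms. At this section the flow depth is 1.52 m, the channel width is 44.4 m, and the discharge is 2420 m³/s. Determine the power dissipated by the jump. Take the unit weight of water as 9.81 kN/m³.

q = Q/b = 2420/44.4 = 54.5 m²/s; V₁ = q/y₁ = 35.9 m/s. Fr₁ = V₁/√(g·y₁) = 9.29.
Sequent-depth ratio: y₂/y₁ = ½[√(1 + 8Fr₁²) − 1] = ½[√690.9 − 1] = 12.6.
y₂ = 12.6 × 1.52 = 19.2 m.
Head loss: ΔE = (y₂ − y₁)³/(4y₁y₂) = (19.2 − 1.52)³/(4×1.52×19.2) = 5541/117 = 47.4 m.
P = γ·Q·ΔE = 9.81 × 2420 × 47.4 = 1125995 kW.

P = 1125995 kW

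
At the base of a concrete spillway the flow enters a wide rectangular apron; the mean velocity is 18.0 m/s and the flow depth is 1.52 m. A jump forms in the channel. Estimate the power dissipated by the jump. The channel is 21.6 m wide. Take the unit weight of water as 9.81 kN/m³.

P = 48134 kW

Fr₁ = V₁/√(g·y₁) = 18.0/√(9.81×1.52) = 4.66.
Bélanger equation: y₂/y₁ = ½[√(1 + 8Fr₁²) − 1] = ½[√174.8 − 1] = 6.11.
y₂ = 6.11 × 1.52 = 9.29 m.
Head loss: ΔE = (y₂ − y₁)³/(4y₁y₂) = (9.29 − 1.52)³/(4×1.52×9.29) = 469/56.5 = 8.30 m.
q = V₁·y₁ = 18.0 × 1.52 = 27.4 m²/s. Q = q·b = 27.4 × 21.6 = 591 m³/s. P = γ·Q·ΔE = 9.81 × 591 × 8.30 = 48134 kW.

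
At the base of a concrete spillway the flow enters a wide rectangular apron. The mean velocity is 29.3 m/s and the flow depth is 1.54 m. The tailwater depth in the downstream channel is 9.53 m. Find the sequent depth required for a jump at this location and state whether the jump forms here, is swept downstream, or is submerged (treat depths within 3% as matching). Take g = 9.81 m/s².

y₂ = 15.7 m; the jump is swept downstream

Fr₁ = V₁/√(g·y₁) = 29.3/√(9.81×1.54) = 7.54.
From the momentum equation for a rectangular channel, y₂/y₁ = ½[√(1 + 8Fr₁²) − 1] = ½[√455.6 − 1] = 10.2.
y₂ = 10.2 × 1.54 = 15.7 m.
Tailwater y_tw = 9.53 m: y_tw < y₂, so the jump is swept downstream.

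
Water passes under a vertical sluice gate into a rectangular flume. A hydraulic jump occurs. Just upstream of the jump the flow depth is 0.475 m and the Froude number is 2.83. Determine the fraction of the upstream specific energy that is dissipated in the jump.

Fr₁ = 2.83 (given).
Conjugate-depth relation: y₂/y₁ = ½[√(1 + 8Fr₁²) − 1] = ½[√65.07 − 1] = 3.53.
y₂ = 3.53 × 0.475 = 1.68 m.
E₁ = y₁(1 + Fr₁²/2) = 0.475×(1 + 2.83²/2) = 2.38 m. ΔE = (y₂ − y₁)³/(4y₁y₂) = 0.546 m. ΔE/E₁ = 0.546/2.38 = 0.230.

ΔE/E₁ = 0.230 (23.0%)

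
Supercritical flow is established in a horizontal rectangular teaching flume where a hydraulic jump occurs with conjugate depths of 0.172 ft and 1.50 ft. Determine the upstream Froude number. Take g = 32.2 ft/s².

For a rectangular channel the momentum equation gives q² = ½·g·y₁·y₂·(y₁ + y₂) = ½×32.2×0.172×1.50×1.67 = 6.95.
q = √6.95 = 2.64 ft²/s.
V₁ = q/y₁ = 15.3 ft/s; Fr₁ = V₁/√(g·y₁) = 6.51.

Fr₁ = 6.51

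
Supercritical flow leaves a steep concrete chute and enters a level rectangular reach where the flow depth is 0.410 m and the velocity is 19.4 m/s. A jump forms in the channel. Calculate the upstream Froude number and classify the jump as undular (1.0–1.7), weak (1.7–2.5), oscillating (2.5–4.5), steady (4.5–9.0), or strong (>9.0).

Fr₁ = V₁/√(g·y₁) = 19.4/√(9.81×0.410) = 9.67.
Fr₁ = 9.67 lies in the strong range.

Fr₁ = 9.67; strong jump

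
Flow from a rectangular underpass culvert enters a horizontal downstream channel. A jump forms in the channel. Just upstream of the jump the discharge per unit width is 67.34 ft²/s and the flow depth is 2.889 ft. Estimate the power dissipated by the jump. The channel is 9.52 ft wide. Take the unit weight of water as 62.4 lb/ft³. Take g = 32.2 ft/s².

P = 132.7 hp

V₁ = q/y₁ = 67.34/2.889 = 23.31 ft/s. Fr₁ = V₁/√(g·y₁) = 23.31/√(32.2×2.889) = 2.417.
Conjugate-depth relation: y₂/y₁ = ½[√(1 + 8Fr₁²) − 1] = ½[√47.724 − 1] = 2.954.
y₂ = 2.954 × 2.889 = 8.534 ft.
Head loss: ΔE = (y₂ − y₁)³/(4y₁y₂) = (8.534 − 2.889)³/(4×2.889×8.534) = 179.9/98.62 = 1.824 ft.
Q = q·b = 67.34 × 9.52 = 641.1 cfs. P = γ·Q·ΔE/550 = 62.4 × 641.1 × 1.824 / 550 = 132.7 hp.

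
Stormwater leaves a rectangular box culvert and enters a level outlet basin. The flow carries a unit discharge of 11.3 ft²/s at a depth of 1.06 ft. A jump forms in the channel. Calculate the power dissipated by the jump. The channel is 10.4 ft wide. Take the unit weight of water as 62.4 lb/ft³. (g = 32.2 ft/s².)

P = 2.39 hp

V₁ = q/y₁ = 11.3/1.06 = 10.7 ft/s. Fr₁ = V₁/√(g·y₁) = 10.7/√(32.2×1.06) = 1.82.
Conjugate-depth relation: y₂/y₁ = ½[√(1 + 8Fr₁²) − 1] = ½[√27.64 − 1] = 2.13.
y₂ = 2.13 × 1.06 = 2.26 ft.
Head loss: ΔE = (y₂ − y₁)³/(4y₁y₂) = (2.26 − 1.06)³/(4×1.06×2.26) = 1.71/9.57 = 0.179 ft.
Q = q·b = 11.3 × 10.4 = 118 cfs. P = γ·Q·ΔE/550 = 62.4 × 118 × 0.179 / 550 = 2.39 hp.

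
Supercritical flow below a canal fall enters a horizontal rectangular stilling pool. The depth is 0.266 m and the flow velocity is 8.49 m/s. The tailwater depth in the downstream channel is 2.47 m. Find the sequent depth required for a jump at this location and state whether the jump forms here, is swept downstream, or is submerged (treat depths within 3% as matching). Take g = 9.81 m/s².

Fr₁ = V₁/√(g·y₁) = 8.49/√(9.81×0.266) = 5.26.
Sequent-depth ratio: y₂/y₁ = ½[√(1 + 8Fr₁²) − 1] = ½[√222.0 − 1] = 6.95.
y₂ = 6.95 × 0.266 = 1.85 m.
Tailwater y_tw = 2.47 m: y_tw > y₂, so the jump is submerged.

y₂ = 1.85 m; the jump is submerged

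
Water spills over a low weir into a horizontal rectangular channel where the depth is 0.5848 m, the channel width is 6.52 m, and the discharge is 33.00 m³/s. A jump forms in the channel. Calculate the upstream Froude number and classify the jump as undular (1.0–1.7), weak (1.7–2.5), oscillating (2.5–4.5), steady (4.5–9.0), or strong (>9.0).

Fr₁ = 3.613; oscillating jump

q = Q/b = 33.00/6.52 = 5.061 m²/s; V₁ = q/y₁ = 8.655 m/s. Fr₁ = V₁/√(g·y₁) = 3.613.
Fr₁ = 3.613 lies in the oscillating range.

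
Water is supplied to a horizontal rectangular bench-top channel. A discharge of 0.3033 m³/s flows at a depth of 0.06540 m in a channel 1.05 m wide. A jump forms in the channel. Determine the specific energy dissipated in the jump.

ΔE = 0.5627 m

q = Q/b = 0.3033/1.05 = 0.2889 m²/s; V₁ = q/y₁ = 4.417 m/s. Fr₁ = V₁/√(g·y₁) = 5.514.
Sequent-depth ratio: y₂/y₁ = ½[√(1 + 8Fr₁²) − 1] = ½[√244.25 − 1] = 7.314.
y₂ = 7.314 × 0.06540 = 0.4784 m.
V₂ = q/y₂ = 0.2889/0.4784 = 0.6039 m/s. E₁ = y₁ + V₁²/2g = 1.060 m; E₂ = y₂ + V₂²/2g = 0.4969 m. ΔE = E₁ − E₂ = 0.5627 m.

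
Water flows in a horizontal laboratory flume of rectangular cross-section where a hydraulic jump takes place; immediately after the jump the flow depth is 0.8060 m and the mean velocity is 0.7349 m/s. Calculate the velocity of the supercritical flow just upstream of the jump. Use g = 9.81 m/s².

V₁ = 6.035 m/s

Fr₂ = V₂/√(g·y₂) = 0.7349/√(9.81×0.8060) = 0.2614.
Applying the sequent-depth relation in reverse, y₁/y₂ = ½[√(1 + 8Fr₂²) − 1] = ½[√1.5464 − 1] = 0.1218.
y₁ = 0.1218 × 0.8060 = 0.09815 m.
V₁ = q/y₁ = 0.5923/0.09815 = 6.035 m/s.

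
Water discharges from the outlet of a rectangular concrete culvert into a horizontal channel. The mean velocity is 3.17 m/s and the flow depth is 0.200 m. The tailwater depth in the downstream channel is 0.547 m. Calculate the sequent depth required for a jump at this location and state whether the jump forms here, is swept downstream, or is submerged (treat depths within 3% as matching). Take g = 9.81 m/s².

Fr₁ = V₁/√(g·y₁) = 3.17/√(9.81×0.200) = 2.26.
Sequent-depth ratio: y₂/y₁ = ½[√(1 + 8Fr₁²) − 1] = ½[√41.97 − 1] = 2.74.
y₂ = 2.74 × 0.200 = 0.548 m.
Tailwater y_tw = 0.547 m: y_tw ≈ y₂, so the jump forms here.

y₂ = 0.548 m; the jump forms here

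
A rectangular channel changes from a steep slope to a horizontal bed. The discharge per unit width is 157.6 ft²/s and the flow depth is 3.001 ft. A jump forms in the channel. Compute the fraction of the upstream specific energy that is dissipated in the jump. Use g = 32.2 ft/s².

ΔE/E₁ = 0.518 (51.8%)

V₁ = q/y₁ = 157.6/3.001 = 52.52 ft/s. Fr₁ = V₁/√(g·y₁) = 52.52/√(32.2×3.001) = 5.342.
From the momentum equation for a rectangular channel, y₂/y₁ = ½[√(1 + 8Fr₁²) − 1] = ½[√229.32 − 1] = 7.072.
y₂ = 7.072 × 3.001 = 21.22 ft.
E₁ = y₁ + V₁²/2g = 45.83 ft. ΔE = (y₂ − y₁)³/(4y₁y₂) = 23.75 ft. ΔE/E₁ = 23.75/45.83 = 0.518.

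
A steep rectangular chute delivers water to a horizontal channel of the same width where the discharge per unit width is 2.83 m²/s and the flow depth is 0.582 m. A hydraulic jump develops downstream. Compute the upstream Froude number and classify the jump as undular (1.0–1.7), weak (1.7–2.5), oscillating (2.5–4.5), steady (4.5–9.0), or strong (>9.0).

Fr₁ = 2.04; weak jump

V₁ = q/y₁ = 2.83/0.582 = 4.86 m/s. Fr₁ = V₁/√(g·y₁) = 4.86/√(9.81×0.582) = 2.04.
Fr₁ = 2.04 lies in the weak range.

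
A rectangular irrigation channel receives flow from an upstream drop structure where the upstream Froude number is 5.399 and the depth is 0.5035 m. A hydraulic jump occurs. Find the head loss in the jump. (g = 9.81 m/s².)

Fr₁ = 5.399 (given).
Conjugate-depth relation: y₂/y₁ = ½[√(1 + 8Fr₁²) − 1] = ½[√234.19 − 1] = 7.152.
y₂ = 7.152 × 0.5035 = 3.601 m.
V₁ = Fr₁·√(g·y₁) = 5.399×√(9.81×0.5035) = 12.00 m/s; q = V₁·y₁ = 6.042 m²/s. V₂ = q/y₂ = 6.042/3.601 = 1.678 m/s. E₁ = y₁ + V₁²/2g = 7.842 m; E₂ = y₂ + V₂²/2g = 3.744 m. ΔE = E₁ − E₂ = 4.097 m.

ΔE = 4.097 m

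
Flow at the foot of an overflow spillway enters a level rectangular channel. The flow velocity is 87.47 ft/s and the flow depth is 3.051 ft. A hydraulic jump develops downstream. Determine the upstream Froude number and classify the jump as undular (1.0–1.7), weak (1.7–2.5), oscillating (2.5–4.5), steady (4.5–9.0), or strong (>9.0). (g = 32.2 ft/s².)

Fr₁ = 8.825; steady jump

Fr₁ = V₁/√(g·y₁) = 87.47/√(32.2×3.051) = 8.825.
Fr₁ = 8.825 lies in the steady range.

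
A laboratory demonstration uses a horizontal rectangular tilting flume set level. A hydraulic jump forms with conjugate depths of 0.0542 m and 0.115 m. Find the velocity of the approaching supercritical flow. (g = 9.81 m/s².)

V₁ = 1.33 m/s

For a rectangular channel the momentum equation gives q² = ½·g·y₁·y₂·(y₁ + y₂) = ½×9.81×0.0542×0.115×0.169 = 0.00517.
q = √0.00517 = 0.0719 m²/s.
V₁ = q/y₁ = 0.0719/0.0542 = 1.33 m/s.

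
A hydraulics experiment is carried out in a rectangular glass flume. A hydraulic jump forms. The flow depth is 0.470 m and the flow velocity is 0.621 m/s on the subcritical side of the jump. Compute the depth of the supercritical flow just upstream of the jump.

Fr₂ = V₂/√(g·y₂) = 0.621/√(9.81×0.470) = 0.289.
Since the conjugate-depth ratio holds either way, y₁/y₂ = ½[√(1 + 8Fr₂²) − 1] = ½[√1.669 − 1] = 0.146.
y₁ = 0.146 × 0.470 = 0.0686 m.

y₁ = 0.0686 m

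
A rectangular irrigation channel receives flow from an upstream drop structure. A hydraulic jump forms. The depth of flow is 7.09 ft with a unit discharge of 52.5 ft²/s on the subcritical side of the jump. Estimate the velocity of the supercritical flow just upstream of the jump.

V₁ = 20.9 ft/s

V₂ = q/y₂ = 52.5/7.09 = 7.40 ft/s; Fr₂ = V₂/√(g·y₂) = 0.490.
Applying the sequent-depth relation in reverse, y₁/y₂ = ½[√(1 + 8Fr₂²) − 1] = ½[√2.921 − 1] = 0.355.
y₁ = 0.355 × 7.09 = 2.51 ft.
V₁ = q/y₁ = 52.5/2.51 = 20.9 ft/s.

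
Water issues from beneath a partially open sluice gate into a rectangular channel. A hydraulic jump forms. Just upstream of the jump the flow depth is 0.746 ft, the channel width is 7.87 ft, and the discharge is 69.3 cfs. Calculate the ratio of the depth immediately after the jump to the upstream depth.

q = Q/b = 69.3/7.87 = 8.81 ft²/s; V₁ = q/y₁ = 11.8 ft/s. Fr₁ = V₁/√(g·y₁) = 2.41.
Conjugate-depth relation: y₂/y₁ = ½[√(1 + 8Fr₁²) − 1] = ½[√47.40 − 1] = 2.94.

y₂/y₁ = 2.94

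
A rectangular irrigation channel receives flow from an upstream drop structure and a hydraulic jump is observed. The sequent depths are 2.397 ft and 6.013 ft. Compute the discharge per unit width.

For a rectangular channel the momentum equation gives q² = ½·g·y₁·y₂·(y₁ + y₂) = ½×32.2×2.397×6.013×8.410 = 1952.
q = √1952 = 44.18 ft²/s.

q = 44.18 ft²/s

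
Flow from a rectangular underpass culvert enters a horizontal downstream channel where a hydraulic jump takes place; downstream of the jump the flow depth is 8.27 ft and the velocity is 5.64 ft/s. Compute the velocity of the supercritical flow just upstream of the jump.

V₁ = 28.3 ft/s

Fr₂ = V₂/√(g·y₂) = 5.64/√(32.2×8.27) = 0.346.
The Bélanger relation is symmetric: y₁/y₂ = ½[√(1 + 8Fr₂²) − 1] = ½[√1.956 − 1] = 0.199.
y₁ = 0.199 × 8.27 = 1.65 ft.
V₁ = q/y₁ = 46.6/1.65 = 28.3 ft/s.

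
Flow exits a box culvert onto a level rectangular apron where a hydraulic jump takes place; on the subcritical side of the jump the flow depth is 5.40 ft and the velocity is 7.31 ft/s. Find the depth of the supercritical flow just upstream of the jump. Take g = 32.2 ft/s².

Fr₂ = V₂/√(g·y₂) = 7.31/√(32.2×5.40) = 0.554.
The Bélanger relation is symmetric: y₁/y₂ = ½[√(1 + 8Fr₂²) − 1] = ½[√3.459 − 1] = 0.430.
y₁ = 0.430 × 5.40 = 2.32 ft.

y₁ = 2.32 ft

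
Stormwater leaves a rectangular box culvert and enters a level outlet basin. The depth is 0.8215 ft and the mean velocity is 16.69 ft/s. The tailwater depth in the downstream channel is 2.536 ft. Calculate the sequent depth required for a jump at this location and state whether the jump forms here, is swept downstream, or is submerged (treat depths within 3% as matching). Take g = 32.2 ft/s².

y₂ = 3.382 ft; the jump is swept downstream

Fr₁ = V₁/√(g·y₁) = 16.69/√(32.2×0.8215) = 3.245.
Bélanger equation: y₂/y₁ = ½[√(1 + 8Fr₁²) − 1] = ½[√85.244 − 1] = 4.116.
y₂ = 4.116 × 0.8215 = 3.382 ft.
Tailwater y_tw = 2.536 ft: y_tw < y₂, so the jump is swept downstream.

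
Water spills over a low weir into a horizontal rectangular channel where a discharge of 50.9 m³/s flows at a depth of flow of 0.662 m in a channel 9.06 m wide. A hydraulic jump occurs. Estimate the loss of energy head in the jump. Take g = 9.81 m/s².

q = Q/b = 50.9/9.06 = 5.62 m²/s; V₁ = q/y₁ = 8.49 m/s. Fr₁ = V₁/√(g·y₁) = 3.33.
Conjugate-depth relation: y₂/y₁ = ½[√(1 + 8Fr₁²) − 1] = ½[√89.72 − 1] = 4.24.
y₂ = 4.24 × 0.662 = 2.80 m.
V₂ = q/y₂ = 5.62/2.80 = 2.00 m/s. E₁ = y₁ + V₁²/2g = 4.33 m; E₂ = y₂ + V₂²/2g = 3.01 m. ΔE = E₁ − E₂ = 1.32 m.

ΔE = 1.32 m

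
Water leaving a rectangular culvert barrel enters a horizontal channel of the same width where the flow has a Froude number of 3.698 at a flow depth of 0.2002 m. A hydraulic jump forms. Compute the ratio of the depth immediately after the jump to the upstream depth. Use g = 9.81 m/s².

Fr₁ = 3.698 (given).
Sequent-depth ratio: y₂/y₁ = ½[√(1 + 8Fr₁²) − 1] = ½[√110.40 − 1] = 4.754.

y₂/y₁ = 4.754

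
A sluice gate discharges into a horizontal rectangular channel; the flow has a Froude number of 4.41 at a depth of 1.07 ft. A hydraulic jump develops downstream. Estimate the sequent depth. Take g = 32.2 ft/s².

Fr₁ = 4.41 (given).
Sequent-depth ratio: y₂/y₁ = ½[√(1 + 8Fr₁²) − 1] = ½[√156.6 − 1] = 5.76.
y₂ = 5.76 × 1.07 = 6.16 ft.

y₂ = 6.16 ft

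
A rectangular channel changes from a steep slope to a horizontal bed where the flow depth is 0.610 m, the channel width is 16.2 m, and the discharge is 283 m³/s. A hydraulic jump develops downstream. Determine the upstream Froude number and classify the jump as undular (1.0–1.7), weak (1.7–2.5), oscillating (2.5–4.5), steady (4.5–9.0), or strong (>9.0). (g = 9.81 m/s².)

Fr₁ = 11.7; strong jump

q = Q/b = 283/16.2 = 17.5 m²/s; V₁ = q/y₁ = 28.6 m/s. Fr₁ = V₁/√(g·y₁) = 11.7.
Fr₁ = 11.7 lies in the strong range.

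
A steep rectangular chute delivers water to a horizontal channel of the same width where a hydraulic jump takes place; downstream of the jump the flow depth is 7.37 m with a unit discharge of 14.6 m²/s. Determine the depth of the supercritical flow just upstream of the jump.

V₂ = q/y₂ = 14.6/7.37 = 1.98 m/s; Fr₂ = V₂/√(g·y₂) = 0.233.
Applying the sequent-depth relation in reverse, y₁/y₂ = ½[√(1 + 8Fr₂²) − 1] = ½[√1.434 − 1] = 0.0988.
y₁ = 0.0988 × 7.37 = 0.728 m.

y₁ = 0.728 m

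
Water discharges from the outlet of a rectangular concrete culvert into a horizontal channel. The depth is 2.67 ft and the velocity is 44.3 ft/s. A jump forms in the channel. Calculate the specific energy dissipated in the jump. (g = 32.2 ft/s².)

ΔE = 15.6 ft

Fr₁ = V₁/√(g·y₁) = 44.3/√(32.2×2.67) = 4.78.
Bélanger equation: y₂/y₁ = ½[√(1 + 8Fr₁²) − 1] = ½[√183.6 − 1] = 6.28.
y₂ = 6.28 × 2.67 = 16.8 ft.
q = V₁·y₁ = 44.3 × 2.67 = 118 ft²/s. V₂ = q/y₂ = 118/16.8 = 7.06 ft/s. E₁ = y₁ + V₁²/2g = 33.1 ft; E₂ = y₂ + V₂²/2g = 17.5 ft. ΔE = E₁ − E₂ = 15.6 ft.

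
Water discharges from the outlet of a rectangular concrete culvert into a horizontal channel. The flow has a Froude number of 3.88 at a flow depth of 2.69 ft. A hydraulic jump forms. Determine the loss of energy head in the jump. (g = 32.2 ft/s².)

Fr₁ = 3.88 (given).
By Bélanger, y₂/y₁ = ½[√(1 + 8Fr₁²) − 1] = ½[√121.4 − 1] = 5.01.
y₂ = 5.01 × 2.69 = 13.5 ft.
V₁ = Fr₁·√(g·y₁) = 3.88×√(32.2×2.69) = 36.1 ft/s; q = V₁·y₁ = 97.1 ft²/s. V₂ = q/y₂ = 97.1/13.5 = 7.21 ft/s. E₁ = y₁ + V₁²/2g = 22.9 ft; E₂ = y₂ + V₂²/2g = 14.3 ft. ΔE = E₁ − E₂ = 8.65 ft.

ΔE = 8.65 ft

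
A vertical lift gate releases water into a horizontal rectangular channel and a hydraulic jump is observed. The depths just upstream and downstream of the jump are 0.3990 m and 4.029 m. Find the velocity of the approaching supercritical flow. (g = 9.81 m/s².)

V₁ = 14.81 m/s

For a rectangular channel the momentum equation gives q² = ½·g·y₁·y₂·(y₁ + y₂) = ½×9.81×0.3990×4.029×4.428 = 34.92.
q = √34.92 = 5.909 m²/s.
V₁ = q/y₁ = 5.909/0.3990 = 14.81 m/s.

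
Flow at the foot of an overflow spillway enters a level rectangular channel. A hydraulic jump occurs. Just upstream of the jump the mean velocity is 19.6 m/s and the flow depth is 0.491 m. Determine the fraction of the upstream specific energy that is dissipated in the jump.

ΔE/E₁ = 0.696 (69.6%)

Fr₁ = V₁/√(g·y₁) = 19.6/√(9.81×0.491) = 8.93.
Bélanger equation: y₂/y₁ = ½[√(1 + 8Fr₁²) − 1] = ½[√639.0 − 1] = 12.1.
y₂ = 12.1 × 0.491 = 5.96 m.
E₁ = y₁ + V₁²/2g = 20.1 m. ΔE = (y₂ − y₁)³/(4y₁y₂) = 14.0 m. ΔE/E₁ = 14.0/20.1 = 0.696.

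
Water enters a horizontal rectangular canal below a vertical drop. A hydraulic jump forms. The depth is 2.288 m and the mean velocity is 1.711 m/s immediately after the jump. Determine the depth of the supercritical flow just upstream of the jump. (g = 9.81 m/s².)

y₁ = 0.4913 m

Fr₂ = V₂/√(g·y₂) = 1.711/√(9.81×2.288) = 0.3611.
Applying the sequent-depth relation in reverse, y₁/y₂ = ½[√(1 + 8Fr₂²) − 1] = ½[√2.0434 − 1] = 0.2147.
y₁ = 0.2147 × 2.288 = 0.4913 m.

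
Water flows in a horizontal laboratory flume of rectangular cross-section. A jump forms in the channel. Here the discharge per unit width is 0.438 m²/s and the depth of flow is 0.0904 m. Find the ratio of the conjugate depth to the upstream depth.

V₁ = q/y₁ = 0.438/0.0904 = 4.85 m/s. Fr₁ = V₁/√(g·y₁) = 4.85/√(9.81×0.0904) = 5.15.
From the momentum equation for a rectangular channel, y₂/y₁ = ½[√(1 + 8Fr₁²) − 1] = ½[√212.8 − 1] = 6.79.

y₂/y₁ = 6.79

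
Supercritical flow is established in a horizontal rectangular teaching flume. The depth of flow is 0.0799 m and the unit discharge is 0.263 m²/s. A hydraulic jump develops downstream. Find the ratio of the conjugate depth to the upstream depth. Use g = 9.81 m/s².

y₂/y₁ = 4.78

V₁ = q/y₁ = 0.263/0.0799 = 3.29 m/s. Fr₁ = V₁/√(g·y₁) = 3.29/√(9.81×0.0799) = 3.72.
By Bélanger, y₂/y₁ = ½[√(1 + 8Fr₁²) − 1] = ½[√111.6 − 1] = 4.78.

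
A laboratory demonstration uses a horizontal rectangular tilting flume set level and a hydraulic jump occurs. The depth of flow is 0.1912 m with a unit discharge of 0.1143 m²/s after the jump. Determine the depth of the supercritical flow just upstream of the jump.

y₁ = 0.05629 m

V₂ = q/y₂ = 0.1143/0.1912 = 0.5978 m/s; Fr₂ = V₂/√(g·y₂) = 0.4365.
Since the conjugate-depth ratio holds either way, y₁/y₂ = ½[√(1 + 8Fr₂²) − 1] = ½[√2.5242 − 1] = 0.2944.
y₁ = 0.2944 × 0.1912 = 0.05629 m.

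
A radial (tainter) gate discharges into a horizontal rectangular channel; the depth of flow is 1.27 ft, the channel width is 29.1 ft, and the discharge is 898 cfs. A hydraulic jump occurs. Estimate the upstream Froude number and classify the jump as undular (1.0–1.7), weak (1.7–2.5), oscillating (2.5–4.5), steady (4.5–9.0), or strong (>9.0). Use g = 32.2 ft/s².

Fr₁ = 3.80; oscillating jump

q = Q/b = 898/29.1 = 30.9 ft²/s; V₁ = q/y₁ = 24.3 ft/s. Fr₁ = V₁/√(g·y₁) = 3.80.
Fr₁ = 3.80 lies in the oscillating range.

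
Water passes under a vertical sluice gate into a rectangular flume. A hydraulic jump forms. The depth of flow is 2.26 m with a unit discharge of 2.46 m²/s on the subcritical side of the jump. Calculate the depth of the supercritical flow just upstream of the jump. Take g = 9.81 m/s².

y₁ = 0.220 m

V₂ = q/y₂ = 2.46/2.26 = 1.09 m/s; Fr₂ = V₂/√(g·y₂) = 0.231.
The Bélanger relation is symmetric: y₁/y₂ = ½[√(1 + 8Fr₂²) − 1] = ½[√1.428 − 1] = 0.0974.
y₁ = 0.0974 × 2.26 = 0.220 m.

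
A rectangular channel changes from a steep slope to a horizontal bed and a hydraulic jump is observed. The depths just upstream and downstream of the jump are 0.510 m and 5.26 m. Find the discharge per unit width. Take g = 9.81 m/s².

q = 8.71 m²/s

For a rectangular channel the momentum equation gives q² = ½·g·y₁·y₂·(y₁ + y₂) = ½×9.81×0.510×5.26×5.77 = 75.9.
q = √75.9 = 8.71 m²/s.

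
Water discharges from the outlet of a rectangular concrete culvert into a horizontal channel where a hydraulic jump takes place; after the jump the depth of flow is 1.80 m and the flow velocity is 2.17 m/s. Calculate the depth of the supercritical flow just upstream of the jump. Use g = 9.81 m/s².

y₁ = 0.693 m

Fr₂ = V₂/√(g·y₂) = 2.17/√(9.81×1.80) = 0.516.
The Bélanger relation is symmetric: y₁/y₂ = ½[√(1 + 8Fr₂²) − 1] = ½[√3.133 − 1] = 0.385.
y₁ = 0.385 × 1.80 = 0.693 m.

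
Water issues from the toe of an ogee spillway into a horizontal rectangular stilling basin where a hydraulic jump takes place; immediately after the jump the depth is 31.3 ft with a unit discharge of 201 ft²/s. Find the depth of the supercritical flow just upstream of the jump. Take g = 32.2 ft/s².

y₁ = 2.38 ft

V₂ = q/y₂ = 201/31.3 = 6.42 ft/s; Fr₂ = V₂/√(g·y₂) = 0.202.
From the momentum equation (using Fr₂), y₁/y₂ = ½[√(1 + 8Fr₂²) − 1] = ½[√1.327 − 1] = 0.0761.
y₁ = 0.0761 × 31.3 = 2.38 ft.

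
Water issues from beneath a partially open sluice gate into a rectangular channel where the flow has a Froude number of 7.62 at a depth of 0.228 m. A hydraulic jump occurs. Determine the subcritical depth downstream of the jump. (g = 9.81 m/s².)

Fr₁ = 7.62 (given).
Sequent-depth ratio: y₂/y₁ = ½[√(1 + 8Fr₁²) − 1] = ½[√465.5 − 1] = 10.3.
y₂ = 10.3 × 0.228 = 2.35 m.

y₂ = 2.35 m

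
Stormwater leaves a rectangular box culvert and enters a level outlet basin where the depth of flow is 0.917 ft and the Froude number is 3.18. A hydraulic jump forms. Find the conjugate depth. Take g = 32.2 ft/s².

y₂ = 3.69 ft

Fr₁ = 3.18 (given).
By Bélanger, y₂/y₁ = ½[√(1 + 8Fr₁²) − 1] = ½[√81.90 − 1] = 4.02.
y₂ = 4.02 × 0.917 = 3.69 ft.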